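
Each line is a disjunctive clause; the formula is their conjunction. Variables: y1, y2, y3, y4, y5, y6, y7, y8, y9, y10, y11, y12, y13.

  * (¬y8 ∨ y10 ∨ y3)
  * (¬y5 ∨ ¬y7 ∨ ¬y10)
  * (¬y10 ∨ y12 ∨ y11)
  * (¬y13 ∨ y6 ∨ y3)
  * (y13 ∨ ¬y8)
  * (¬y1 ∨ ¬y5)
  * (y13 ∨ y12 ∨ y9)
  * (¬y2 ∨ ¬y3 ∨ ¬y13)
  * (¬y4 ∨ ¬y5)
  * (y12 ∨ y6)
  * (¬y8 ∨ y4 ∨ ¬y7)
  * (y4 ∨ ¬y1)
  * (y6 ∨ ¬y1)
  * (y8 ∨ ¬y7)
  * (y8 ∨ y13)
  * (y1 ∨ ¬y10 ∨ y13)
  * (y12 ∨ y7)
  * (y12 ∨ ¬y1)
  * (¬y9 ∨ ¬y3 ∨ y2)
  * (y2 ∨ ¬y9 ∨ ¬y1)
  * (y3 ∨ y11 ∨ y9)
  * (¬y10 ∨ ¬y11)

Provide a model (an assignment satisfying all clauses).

y1 = F, y2 = F, y3 = T, y4 = F, y5 = F, y6 = F, y7 = F, y8 = T, y9 = F, y10 = F, y11 = T, y12 = T, y13 = T

Check each clause:
  1. (y3 ∨ y10 ∨ ¬y8) — y3 is true.
  2. (¬y10 ∨ ¬y7 ∨ ¬y5) — ¬y7 is true.
  3. (y12 ∨ y11 ∨ ¬y10) — y11 is true.
  4. (y6 ∨ ¬y13 ∨ y3) — y3 is true.
  5. (y13 ∨ ¬y8) — y13 is true.
  6. (¬y5 ∨ ¬y1) — ¬y5 is true.
  7. (y13 ∨ y12 ∨ y9) — y12 is true.
  8. (¬y3 ∨ ¬y2 ∨ ¬y13) — ¬y2 is true.
  9. (¬y4 ∨ ¬y5) — ¬y5 is true.
  10. (y6 ∨ y12) — y12 is true.
  11. (¬y7 ∨ ¬y8 ∨ y4) — ¬y7 is true.
  12. (¬y1 ∨ y4) — ¬y1 is true.
  13. (¬y1 ∨ y6) — ¬y1 is true.
  14. (¬y7 ∨ y8) — y8 is true.
  15. (y8 ∨ y13) — y8 is true.
  16. (¬y10 ∨ y1 ∨ y13) — y13 is true.
  17. (y7 ∨ y12) — y12 is true.
  18. (¬y1 ∨ y12) — y12 is true.
  19. (¬y3 ∨ ¬y9 ∨ y2) — ¬y9 is true.
  20. (y2 ∨ ¬y9 ∨ ¬y1) — ¬y1 is true.
  21. (y11 ∨ y9 ∨ y3) — y3 is true.
  22. (¬y10 ∨ ¬y11) — ¬y10 is true.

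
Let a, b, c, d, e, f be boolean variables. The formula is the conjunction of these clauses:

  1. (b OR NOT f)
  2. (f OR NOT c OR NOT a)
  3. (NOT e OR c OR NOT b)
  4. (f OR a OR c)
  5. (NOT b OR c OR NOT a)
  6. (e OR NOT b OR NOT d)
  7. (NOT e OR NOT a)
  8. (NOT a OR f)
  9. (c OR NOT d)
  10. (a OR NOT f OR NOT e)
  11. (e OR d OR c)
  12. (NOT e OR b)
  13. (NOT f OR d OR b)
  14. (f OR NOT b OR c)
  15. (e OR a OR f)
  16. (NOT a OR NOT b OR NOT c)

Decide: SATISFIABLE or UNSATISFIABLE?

SATISFIABLE

Set a = False and propagate.
Try b = True.
The remaining clauses are satisfied by c = True, d = False, e = True, f = False.
Every clause has at least one true literal under this assignment.
So a=F, b=T, c=T, d=F, e=T, f=F is a satisfying assignment.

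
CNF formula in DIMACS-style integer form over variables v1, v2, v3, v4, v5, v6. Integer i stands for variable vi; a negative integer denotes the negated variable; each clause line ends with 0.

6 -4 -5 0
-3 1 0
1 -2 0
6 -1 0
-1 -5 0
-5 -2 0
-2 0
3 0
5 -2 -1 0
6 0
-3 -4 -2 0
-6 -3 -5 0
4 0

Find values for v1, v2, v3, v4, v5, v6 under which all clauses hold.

v1=True, v2=False, v3=True, v4=True, v5=False, v6=True

(~v2) is a unit clause, so v2 = False.
(v3) is a unit clause, so v3 = True.
(v1) is a unit clause, so v1 = True.
(v6) is a unit clause, so v6 = True.
(~v5) is a unit clause, so v5 = False.
(v4) is a unit clause, so v4 = True.
Every clause has at least one true literal under this assignment.
Check each clause:
  1. (v6 | ~v5 | ~v4) — ~v5 is true.
  2. (v1 | ~v3) — v1 is true.
  3. (v1 | ~v2) — v1 is true.
  4. (~v1 | v6) — v6 is true.
  5. (~v1 | ~v5) — ~v5 is true.
  6. (~v5 | ~v2) — ~v5 is true.
  7. (~v2) — ~v2 is true.
  8. (v3) — v3 is true.
  9. (~v2 | v5 | ~v1) — ~v2 is true.
  10. (v6) — v6 is true.
  11. (~v4 | ~v3 | ~v2) — ~v2 is true.
  12. (~v6 | ~v3 | ~v5) — ~v5 is true.
  13. (v4) — v4 is true.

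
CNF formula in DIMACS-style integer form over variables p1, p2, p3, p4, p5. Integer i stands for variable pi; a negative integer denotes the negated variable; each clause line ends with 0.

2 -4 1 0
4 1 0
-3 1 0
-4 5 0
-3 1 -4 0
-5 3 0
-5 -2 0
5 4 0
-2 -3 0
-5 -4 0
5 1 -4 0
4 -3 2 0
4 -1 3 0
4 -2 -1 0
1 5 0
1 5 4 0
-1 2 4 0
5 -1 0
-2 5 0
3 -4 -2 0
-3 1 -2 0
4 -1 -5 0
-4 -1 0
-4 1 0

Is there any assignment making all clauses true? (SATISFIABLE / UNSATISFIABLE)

UNSATISFIABLE

p4 = True:
  propagation gives p5=True; an empty clause results — contradiction.
p4 = False:
  propagation gives p1=True, p5=True; an empty clause results — contradiction.
Every branch closes, so no satisfying assignment exists.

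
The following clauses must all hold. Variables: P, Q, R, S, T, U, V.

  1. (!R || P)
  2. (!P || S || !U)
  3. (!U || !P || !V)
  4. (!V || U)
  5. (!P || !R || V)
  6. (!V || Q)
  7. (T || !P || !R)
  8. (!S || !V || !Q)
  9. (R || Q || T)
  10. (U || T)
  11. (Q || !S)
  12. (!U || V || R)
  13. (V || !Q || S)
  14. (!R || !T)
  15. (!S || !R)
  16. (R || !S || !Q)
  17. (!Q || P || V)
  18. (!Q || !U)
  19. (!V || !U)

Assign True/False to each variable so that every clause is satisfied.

P=F  Q=F  R=F  S=F  T=T  U=F  V=F

Branch on P: take P = False.
  then R is forced to False.
The remaining clauses are satisfied by Q = False, S = False, T = True, U = False, V = False.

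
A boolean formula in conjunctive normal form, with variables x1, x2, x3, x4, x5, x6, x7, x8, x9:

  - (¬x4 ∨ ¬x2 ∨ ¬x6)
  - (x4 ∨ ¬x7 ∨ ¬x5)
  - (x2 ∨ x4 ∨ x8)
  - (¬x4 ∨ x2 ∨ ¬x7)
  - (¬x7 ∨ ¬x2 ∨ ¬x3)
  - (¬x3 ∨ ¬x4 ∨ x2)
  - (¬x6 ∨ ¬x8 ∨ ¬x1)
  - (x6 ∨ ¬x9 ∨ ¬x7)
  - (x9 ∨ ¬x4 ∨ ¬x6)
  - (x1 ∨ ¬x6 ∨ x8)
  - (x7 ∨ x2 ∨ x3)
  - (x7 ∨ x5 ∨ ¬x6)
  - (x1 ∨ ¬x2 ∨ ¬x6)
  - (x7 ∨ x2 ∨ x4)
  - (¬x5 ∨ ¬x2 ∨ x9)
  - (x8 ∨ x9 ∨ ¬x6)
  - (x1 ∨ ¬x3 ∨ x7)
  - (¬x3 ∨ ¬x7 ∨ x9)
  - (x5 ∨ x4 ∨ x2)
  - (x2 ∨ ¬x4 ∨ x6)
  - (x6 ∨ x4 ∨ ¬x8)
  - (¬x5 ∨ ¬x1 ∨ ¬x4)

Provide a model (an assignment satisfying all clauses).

x1=0, x2=1, x3=0, x4=0, x5=0, x6=0, x7=0, x8=0, x9=1

Set x1 = False and propagate.
Try x2 = True.
  then x6 is forced to False.
For the remaining variables, x3 = False, x4 = False, x5 = False, x7 = False, x8 = False, x9 = True works.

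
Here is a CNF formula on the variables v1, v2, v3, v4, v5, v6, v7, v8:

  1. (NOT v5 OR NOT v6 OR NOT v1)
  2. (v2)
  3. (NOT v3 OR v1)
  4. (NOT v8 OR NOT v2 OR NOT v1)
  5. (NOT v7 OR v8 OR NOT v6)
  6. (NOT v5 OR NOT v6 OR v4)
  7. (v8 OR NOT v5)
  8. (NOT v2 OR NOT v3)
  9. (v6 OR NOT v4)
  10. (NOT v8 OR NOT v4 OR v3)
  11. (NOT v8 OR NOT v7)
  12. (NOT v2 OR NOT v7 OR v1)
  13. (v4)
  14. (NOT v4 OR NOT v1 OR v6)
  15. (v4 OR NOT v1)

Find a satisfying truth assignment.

v1=True, v2=True, v3=False, v4=True, v5=False, v6=True, v7=False, v8=False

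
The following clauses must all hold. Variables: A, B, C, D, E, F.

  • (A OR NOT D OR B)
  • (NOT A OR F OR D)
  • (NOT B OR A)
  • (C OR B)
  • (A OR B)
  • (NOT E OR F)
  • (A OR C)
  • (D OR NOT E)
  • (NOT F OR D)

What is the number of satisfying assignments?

Case analysis on A and B:
  A=1, B=1: C free; 3 ways for (D,E,F) × 2^1 = 6.
  A=1, B=0: remaining (C,D,E,F) ∈ {(1,1,0,0); (1,1,0,1); (1,1,1,1)} — 3.
  A=0, B=1: a clause becomes empty — 0.
  A=0, B=0: a clause becomes empty — 0.
Total: 6 + 3 + 0 + 0 = 9.

9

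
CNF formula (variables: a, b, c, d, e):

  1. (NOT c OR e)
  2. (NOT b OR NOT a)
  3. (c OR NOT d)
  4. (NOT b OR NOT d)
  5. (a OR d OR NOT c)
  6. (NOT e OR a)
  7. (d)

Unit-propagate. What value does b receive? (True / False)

False

(d) stands alone — d = True.
In (NOT d OR c), NOT d is now false; c must hold, so c = True.
From (e OR NOT c) and c = True: e = True.
(NOT b OR NOT d) with d = True leaves only NOT b, so b = False.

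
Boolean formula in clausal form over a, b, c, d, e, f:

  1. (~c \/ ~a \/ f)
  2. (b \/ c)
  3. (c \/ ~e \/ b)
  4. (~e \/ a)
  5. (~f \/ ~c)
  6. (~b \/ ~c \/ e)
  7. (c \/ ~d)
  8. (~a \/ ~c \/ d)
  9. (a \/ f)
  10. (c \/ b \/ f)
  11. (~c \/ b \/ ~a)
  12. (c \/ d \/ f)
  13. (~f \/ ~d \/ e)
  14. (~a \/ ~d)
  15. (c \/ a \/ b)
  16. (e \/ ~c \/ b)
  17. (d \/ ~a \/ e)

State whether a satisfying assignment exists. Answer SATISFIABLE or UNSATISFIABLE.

Branch on a: take a = False.
  then e is forced to False.
  then f is forced to True.
  then c is forced to False.
  then b is forced to True.
  then d is forced to False.
Every clause has at least one true literal under this assignment.
So a=F, b=T, c=F, d=F, e=F, f=T is a satisfying assignment.

SATISFIABLE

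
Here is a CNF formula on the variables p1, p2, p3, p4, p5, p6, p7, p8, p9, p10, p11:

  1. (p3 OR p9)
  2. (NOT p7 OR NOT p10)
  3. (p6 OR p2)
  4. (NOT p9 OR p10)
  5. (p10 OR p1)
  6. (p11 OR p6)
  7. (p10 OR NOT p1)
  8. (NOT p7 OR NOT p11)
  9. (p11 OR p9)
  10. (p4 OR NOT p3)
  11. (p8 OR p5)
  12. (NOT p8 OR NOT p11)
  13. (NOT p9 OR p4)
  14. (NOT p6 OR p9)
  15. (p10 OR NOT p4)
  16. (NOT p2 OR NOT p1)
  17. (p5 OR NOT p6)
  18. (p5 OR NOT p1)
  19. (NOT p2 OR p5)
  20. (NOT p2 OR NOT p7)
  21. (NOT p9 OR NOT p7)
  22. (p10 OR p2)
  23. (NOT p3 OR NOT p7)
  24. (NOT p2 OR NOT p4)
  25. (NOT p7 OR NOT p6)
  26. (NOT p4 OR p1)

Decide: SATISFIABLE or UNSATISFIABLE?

SATISFIABLE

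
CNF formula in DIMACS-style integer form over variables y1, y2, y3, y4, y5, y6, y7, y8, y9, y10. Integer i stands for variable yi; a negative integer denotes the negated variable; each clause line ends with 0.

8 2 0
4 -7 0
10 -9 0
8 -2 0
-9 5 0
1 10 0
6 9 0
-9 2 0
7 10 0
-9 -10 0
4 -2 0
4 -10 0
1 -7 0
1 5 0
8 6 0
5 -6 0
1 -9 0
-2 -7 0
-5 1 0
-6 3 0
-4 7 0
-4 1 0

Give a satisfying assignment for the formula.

Pure literal: y1 appears only positively; assign y1 = True.
Pure literal: y3 appears only positively; assign y3 = True.
Try y2 = False.
  then y8 is forced to True.
  then y9 is forced to False.
  then y6 is forced to True.
  then y5 is forced to True.
For the remaining variables, y4 = True, y7 = True, y10 = True works.

y1=True, y2=False, y3=True, y4=True, y5=True, y6=True, y7=True, y8=True, y9=False, y10=True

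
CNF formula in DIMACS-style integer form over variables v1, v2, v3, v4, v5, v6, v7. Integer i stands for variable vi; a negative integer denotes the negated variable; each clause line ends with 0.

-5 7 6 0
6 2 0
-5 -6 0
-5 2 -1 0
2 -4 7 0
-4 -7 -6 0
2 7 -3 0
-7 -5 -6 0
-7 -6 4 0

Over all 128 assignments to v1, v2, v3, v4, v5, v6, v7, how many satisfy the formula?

34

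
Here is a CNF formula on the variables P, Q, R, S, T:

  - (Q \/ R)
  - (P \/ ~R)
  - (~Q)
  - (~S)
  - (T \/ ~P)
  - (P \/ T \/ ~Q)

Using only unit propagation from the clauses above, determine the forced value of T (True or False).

True

(~Q) is a unit clause: Q = False.
In (R \/ Q), Q is now false; R must hold, so R = True.
(P \/ ~R): since R = True, the clause reduces to (P). P = True.
(~S) stands alone — S = False.
(T \/ ~P): since P = True, the clause reduces to (T). T = True.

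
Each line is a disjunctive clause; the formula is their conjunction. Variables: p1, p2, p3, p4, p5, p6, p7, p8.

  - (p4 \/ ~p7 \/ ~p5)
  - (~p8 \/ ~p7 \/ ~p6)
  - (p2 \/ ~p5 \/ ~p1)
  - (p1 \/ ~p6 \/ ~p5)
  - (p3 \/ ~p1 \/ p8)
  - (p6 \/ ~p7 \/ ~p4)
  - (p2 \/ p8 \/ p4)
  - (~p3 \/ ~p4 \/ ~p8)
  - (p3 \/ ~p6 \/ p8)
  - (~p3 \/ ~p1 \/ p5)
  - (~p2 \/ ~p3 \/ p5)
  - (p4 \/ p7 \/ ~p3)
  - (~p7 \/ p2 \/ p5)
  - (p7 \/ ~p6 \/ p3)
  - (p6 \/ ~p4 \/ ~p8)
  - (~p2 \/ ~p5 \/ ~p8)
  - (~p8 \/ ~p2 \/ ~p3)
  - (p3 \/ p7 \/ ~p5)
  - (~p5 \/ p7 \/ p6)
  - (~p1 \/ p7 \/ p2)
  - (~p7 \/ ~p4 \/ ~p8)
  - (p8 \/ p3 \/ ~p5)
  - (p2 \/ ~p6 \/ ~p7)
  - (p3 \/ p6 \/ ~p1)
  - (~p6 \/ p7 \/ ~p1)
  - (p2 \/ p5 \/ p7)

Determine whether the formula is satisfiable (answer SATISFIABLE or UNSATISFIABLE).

SATISFIABLE

Set p1 = True and propagate.
Set p2 = True and propagate.
For the remaining variables, p3 = True, p4 = True, p5 = True, p6 = True, p7 = True, p8 = False works.
Every clause has at least one true literal under this assignment.
So p1=T, p2=T, p3=T, p4=T, p5=T, p6=T, p7=T, p8=F is a satisfying assignment.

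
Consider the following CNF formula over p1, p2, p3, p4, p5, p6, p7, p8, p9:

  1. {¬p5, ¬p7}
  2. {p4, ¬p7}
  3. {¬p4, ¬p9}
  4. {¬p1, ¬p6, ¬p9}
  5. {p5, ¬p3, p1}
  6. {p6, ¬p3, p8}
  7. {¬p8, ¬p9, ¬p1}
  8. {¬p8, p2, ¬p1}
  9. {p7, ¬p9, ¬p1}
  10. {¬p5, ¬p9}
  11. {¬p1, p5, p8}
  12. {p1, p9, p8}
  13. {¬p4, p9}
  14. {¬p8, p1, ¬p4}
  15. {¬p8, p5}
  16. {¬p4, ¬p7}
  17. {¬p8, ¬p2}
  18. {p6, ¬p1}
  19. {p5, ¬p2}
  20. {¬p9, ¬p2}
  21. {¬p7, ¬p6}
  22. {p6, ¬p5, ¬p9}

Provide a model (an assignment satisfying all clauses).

p1=F, p2=F, p3=F, p4=F, p5=F, p6=T, p7=F, p8=F, p9=T

Check each clause:
  1. {¬p7, ¬p5} — ¬p7 is true.
  2. {¬p7, p4} — ¬p7 is true.
  3. {¬p4, ¬p9} — ¬p4 is true.
  4. {¬p6, ¬p9, ¬p1} — ¬p1 is true.
  5. {p5, ¬p3, p1} — ¬p3 is true.
  6. {¬p3, p8, p6} — ¬p3 is true.
  7. {¬p9, ¬p8, ¬p1} — ¬p8 is true.
  8. {p2, ¬p1, ¬p8} — ¬p8 is true.
  9. {¬p9, ¬p1, p7} — ¬p1 is true.
  10. {¬p5, ¬p9} — ¬p5 is true.
  11. {p5, ¬p1, p8} — ¬p1 is true.
  12. {p9, p1, p8} — p9 is true.
  13. {¬p4, p9} — p9 is true.
  14. {¬p8, p1, ¬p4} — ¬p8 is true.
  15. {p5, ¬p8} — ¬p8 is true.
  16. {¬p4, ¬p7} — ¬p7 is true.
  17. {¬p8, ¬p2} — ¬p8 is true.
  18. {p6, ¬p1} — ¬p1 is true.
  19. {¬p2, p5} — ¬p2 is true.
  20. {¬p9, ¬p2} — ¬p2 is true.
  21. {¬p7, ¬p6} — ¬p7 is true.
  22. {p6, ¬p9, ¬p5} — ¬p5 is true.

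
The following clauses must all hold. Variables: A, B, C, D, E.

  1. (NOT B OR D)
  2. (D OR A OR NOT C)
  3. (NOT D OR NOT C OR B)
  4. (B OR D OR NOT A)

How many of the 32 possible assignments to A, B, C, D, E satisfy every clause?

14

Case analysis on D and B:
  D=T, B=T: A, C, E free → 2^3 = 8.
  D=T, B=F: remaining (A,C,E) ∈ {(F,F,F); (F,F,T); (T,F,F); (T,F,T)} — 4.
  D=F, B=T: a clause becomes empty — 0.
  D=F, B=F: remaining (A,C,E) ∈ {(F,F,F); (F,F,T)} — 2.
Total: 8 + 4 + 0 + 2 = 14.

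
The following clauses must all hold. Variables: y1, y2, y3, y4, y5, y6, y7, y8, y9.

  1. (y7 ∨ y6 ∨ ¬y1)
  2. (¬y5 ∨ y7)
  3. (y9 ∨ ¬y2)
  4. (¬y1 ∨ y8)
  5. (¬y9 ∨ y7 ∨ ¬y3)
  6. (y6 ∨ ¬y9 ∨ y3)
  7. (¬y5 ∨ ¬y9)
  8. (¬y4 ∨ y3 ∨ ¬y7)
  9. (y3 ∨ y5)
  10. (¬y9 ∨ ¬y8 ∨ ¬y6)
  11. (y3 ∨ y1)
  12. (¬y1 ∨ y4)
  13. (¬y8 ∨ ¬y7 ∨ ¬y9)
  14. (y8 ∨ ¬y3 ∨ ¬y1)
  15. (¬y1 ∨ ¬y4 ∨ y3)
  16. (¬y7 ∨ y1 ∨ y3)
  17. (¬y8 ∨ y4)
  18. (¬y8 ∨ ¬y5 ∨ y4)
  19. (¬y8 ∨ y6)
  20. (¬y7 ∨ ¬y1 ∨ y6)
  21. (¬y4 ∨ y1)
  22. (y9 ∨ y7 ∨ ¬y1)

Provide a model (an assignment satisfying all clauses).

y1=T, y2=F, y3=T, y4=T, y5=T, y6=T, y7=T, y8=T, y9=F

y2 occurs only negated in the remaining clauses — set y2 = False.
Try y1 = True.
  then y8 is forced to True.
  then y4 is forced to True.
  then y3 is forced to True.
  then y6 is forced to True.
  then y9 is forced to False.
  then y7 is forced to True.
y5 is now unconstrained; take y5 = True.
Check each clause:
  1. (y6 ∨ ¬y1 ∨ y7) — y7 is true.
  2. (y7 ∨ ¬y5) — y7 is true.
  3. (¬y2 ∨ y9) — ¬y2 is true.
  4. (¬y1 ∨ y8) — y8 is true.
  5. (y7 ∨ ¬y3 ∨ ¬y9) — ¬y9 is true.
  6. (¬y9 ∨ y3 ∨ y6) — y3 is true.
  7. (¬y9 ∨ ¬y5) — ¬y9 is true.
  8. (¬y4 ∨ y3 ∨ ¬y7) — y3 is true.
  9. (y5 ∨ y3) — y3 is true.
  10. (¬y6 ∨ ¬y9 ∨ ¬y8) — ¬y9 is true.
  11. (y3 ∨ y1) — y1 is true.
  12. (y4 ∨ ¬y1) — y4 is true.
  13. (¬y7 ∨ ¬y9 ∨ ¬y8) — ¬y9 is true.
  14. (¬y1 ∨ ¬y3 ∨ y8) — y8 is true.
  15. (y3 ∨ ¬y4 ∨ ¬y1) — y3 is true.
  16. (¬y7 ∨ y3 ∨ y1) — y1 is true.
  17. (¬y8 ∨ y4) — y4 is true.
  18. (¬y5 ∨ ¬y8 ∨ y4) — y4 is true.
  19. (¬y8 ∨ y6) — y6 is true.
  20. (¬y7 ∨ y6 ∨ ¬y1) — y6 is true.
  21. (y1 ∨ ¬y4) — y1 is true.
  22. (¬y1 ∨ y7 ∨ y9) — y7 is true.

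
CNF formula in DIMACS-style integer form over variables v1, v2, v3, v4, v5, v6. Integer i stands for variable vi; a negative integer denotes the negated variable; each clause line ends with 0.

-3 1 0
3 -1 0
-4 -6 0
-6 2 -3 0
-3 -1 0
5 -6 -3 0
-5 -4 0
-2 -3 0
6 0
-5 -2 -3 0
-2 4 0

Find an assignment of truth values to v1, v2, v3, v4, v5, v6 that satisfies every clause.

Unit propagation: (v6) forces v6 = True.
The clause (~v4) is unit: v4 must be False.
The clause (~v2) is unit: v2 must be False.
Unit propagation: (~v3) forces v3 = False.
The clause (~v1) is unit: v1 must be False.
v5 is now unconstrained; take v5 = False.

v1=0, v2=0, v3=0, v4=0, v5=0, v6=1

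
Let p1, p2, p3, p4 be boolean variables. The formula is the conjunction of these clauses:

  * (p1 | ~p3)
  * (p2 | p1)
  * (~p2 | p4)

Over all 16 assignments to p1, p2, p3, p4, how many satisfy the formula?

7

The models are:
  p1=F p2=T p3=F p4=T
  p1=T p2=F p3=F p4=F
  p1=T p2=F p3=F p4=T
  p1=T p2=F p3=T p4=F
  p1=T p2=F p3=T p4=T
  p1=T p2=T p3=F p4=T
  p1=T p2=T p3=T p4=T
That's 7 in total.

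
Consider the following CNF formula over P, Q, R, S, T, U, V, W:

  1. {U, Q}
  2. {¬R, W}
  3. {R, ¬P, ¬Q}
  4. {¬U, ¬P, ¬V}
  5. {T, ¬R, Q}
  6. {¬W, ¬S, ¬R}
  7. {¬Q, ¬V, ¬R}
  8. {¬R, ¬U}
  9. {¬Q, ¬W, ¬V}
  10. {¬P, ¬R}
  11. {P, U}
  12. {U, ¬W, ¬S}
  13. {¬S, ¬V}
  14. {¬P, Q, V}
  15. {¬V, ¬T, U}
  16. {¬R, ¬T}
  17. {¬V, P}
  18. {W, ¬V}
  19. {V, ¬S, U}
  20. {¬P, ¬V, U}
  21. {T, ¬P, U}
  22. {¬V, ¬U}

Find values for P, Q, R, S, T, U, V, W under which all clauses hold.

P = F, Q = F, R = F, S = F, T = T, U = T, V = F, W = F

Check each clause:
  1. {U, Q} — U is true.
  2. {W, ¬R} — ¬R is true.
  3. {R, ¬P, ¬Q} — ¬Q is true.
  4. {¬P, ¬U, ¬V} — ¬V is true.
  5. {Q, T, ¬R} — T is true.
  6. {¬R, ¬S, ¬W} — ¬W is true.
  7. {¬V, ¬Q, ¬R} — ¬V is true.
  8. {¬U, ¬R} — ¬R is true.
  9. {¬V, ¬Q, ¬W} — ¬W is true.
  10. {¬P, ¬R} — ¬R is true.
  11. {U, P} — U is true.
  12. {¬S, ¬W, U} — ¬W is true.
  13. {¬S, ¬V} — ¬V is true.
  14. {¬P, Q, V} — ¬P is true.
  15. {U, ¬T, ¬V} — ¬V is true.
  16. {¬T, ¬R} — ¬R is true.
  17. {¬V, P} — ¬V is true.
  18. {¬V, W} — ¬V is true.
  19. {V, ¬S, U} — ¬S is true.
  20. {¬V, ¬P, U} — ¬V is true.
  21. {U, T, ¬P} — T is true.
  22. {¬U, ¬V} — ¬V is true.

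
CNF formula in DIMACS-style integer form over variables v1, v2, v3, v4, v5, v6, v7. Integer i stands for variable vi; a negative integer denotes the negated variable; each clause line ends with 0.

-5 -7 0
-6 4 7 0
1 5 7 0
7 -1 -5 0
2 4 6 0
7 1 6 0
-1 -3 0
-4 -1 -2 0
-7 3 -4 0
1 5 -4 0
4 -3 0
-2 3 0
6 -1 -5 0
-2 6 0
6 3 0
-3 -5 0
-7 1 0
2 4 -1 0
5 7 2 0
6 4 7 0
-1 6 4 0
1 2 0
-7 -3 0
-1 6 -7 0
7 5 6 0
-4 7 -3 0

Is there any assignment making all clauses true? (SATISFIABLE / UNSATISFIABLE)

v7 = True:
  propagation gives v5=False, v1=True, v3=False, v4=False; an empty clause results — contradiction.
v7 = False:
  v1 = True:
    propagation gives v5=False, v3=False, v2=False; an empty clause results — contradiction.
  v1 = False:
    propagation gives v5=True, v6=True, v4=True, v3=False; an empty clause results — contradiction.
Every branch closes, so no satisfying assignment exists.

UNSATISFIABLE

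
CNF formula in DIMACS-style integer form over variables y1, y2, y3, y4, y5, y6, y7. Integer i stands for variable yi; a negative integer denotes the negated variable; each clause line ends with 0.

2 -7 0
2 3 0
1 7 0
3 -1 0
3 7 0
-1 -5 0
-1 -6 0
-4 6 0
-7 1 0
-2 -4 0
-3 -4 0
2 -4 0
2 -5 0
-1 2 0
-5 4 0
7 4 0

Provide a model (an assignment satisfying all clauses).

y1 = 1, y2 = 1, y3 = 1, y4 = 0, y5 = 0, y6 = 0, y7 = 1

y5 occurs only negated in the remaining clauses — set y5 = False.
Set y1 = True and propagate.
  then y3 is forced to True.
  then y6 is forced to False.
  then y4 is forced to False.
  then y2 is forced to True.
  then y7 is forced to True.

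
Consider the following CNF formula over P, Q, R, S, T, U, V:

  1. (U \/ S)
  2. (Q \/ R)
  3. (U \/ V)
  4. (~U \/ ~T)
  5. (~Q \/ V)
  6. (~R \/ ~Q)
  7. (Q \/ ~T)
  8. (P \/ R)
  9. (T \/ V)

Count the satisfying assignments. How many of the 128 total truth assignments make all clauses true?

Case analysis on Q and R:
  Q=T, R=T: a clause becomes empty — 0.
  Q=T, R=F: remaining (P,S,T,U,V) ∈ {(T,F,F,T,T); (T,T,F,F,T); (T,T,F,T,T); (T,T,T,F,T)} — 4.
  Q=F, R=T: P free; 3 ways for (S,T,U,V) × 2^1 = 6.
  Q=F, R=F: a clause becomes empty — 0.
Total: 0 + 4 + 6 + 0 = 10.

10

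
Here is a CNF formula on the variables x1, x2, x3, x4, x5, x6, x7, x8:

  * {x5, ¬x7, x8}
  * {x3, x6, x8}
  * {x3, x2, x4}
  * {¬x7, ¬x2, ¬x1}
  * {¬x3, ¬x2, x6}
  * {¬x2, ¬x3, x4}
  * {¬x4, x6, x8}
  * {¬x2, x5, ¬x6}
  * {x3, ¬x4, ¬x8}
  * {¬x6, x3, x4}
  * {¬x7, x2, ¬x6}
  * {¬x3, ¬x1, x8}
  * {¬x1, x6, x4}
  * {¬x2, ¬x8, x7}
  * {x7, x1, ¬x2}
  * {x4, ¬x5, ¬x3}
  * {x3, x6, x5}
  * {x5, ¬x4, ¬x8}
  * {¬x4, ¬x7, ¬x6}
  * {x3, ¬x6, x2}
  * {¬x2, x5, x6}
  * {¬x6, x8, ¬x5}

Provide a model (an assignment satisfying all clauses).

x1=False, x2=False, x3=True, x4=False, x5=False, x6=True, x7=False, x8=False

Check each clause:
  1. {x5, x8, ¬x7} — ¬x7 is true.
  2. {x3, x6, x8} — x3 is true.
  3. {x2, x3, x4} — x3 is true.
  4. {¬x2, ¬x1, ¬x7} — ¬x7 is true.
  5. {¬x2, x6, ¬x3} — ¬x2 is true.
  6. {x4, ¬x3, ¬x2} — ¬x2 is true.
  7. {x8, ¬x4, x6} — ¬x4 is true.
  8. {¬x6, ¬x2, x5} — ¬x2 is true.
  9. {¬x4, ¬x8, x3} — ¬x8 is true.
  10. {¬x6, x3, x4} — x3 is true.
  11. {¬x6, x2, ¬x7} — ¬x7 is true.
  12. {x8, ¬x3, ¬x1} — ¬x1 is true.
  13. {x6, ¬x1, x4} — x6 is true.
  14. {¬x8, ¬x2, x7} — ¬x8 is true.
  15. {x1, ¬x2, x7} — ¬x2 is true.
  16. {¬x3, x4, ¬x5} — ¬x5 is true.
  17. {x6, x5, x3} — x3 is true.
  18. {x5, ¬x8, ¬x4} — ¬x8 is true.
  19. {¬x6, ¬x7, ¬x4} — ¬x7 is true.
  20. {x3, ¬x6, x2} — x3 is true.
  21. {x5, ¬x2, x6} — ¬x2 is true.
  22. {x8, ¬x5, ¬x6} — ¬x5 is true.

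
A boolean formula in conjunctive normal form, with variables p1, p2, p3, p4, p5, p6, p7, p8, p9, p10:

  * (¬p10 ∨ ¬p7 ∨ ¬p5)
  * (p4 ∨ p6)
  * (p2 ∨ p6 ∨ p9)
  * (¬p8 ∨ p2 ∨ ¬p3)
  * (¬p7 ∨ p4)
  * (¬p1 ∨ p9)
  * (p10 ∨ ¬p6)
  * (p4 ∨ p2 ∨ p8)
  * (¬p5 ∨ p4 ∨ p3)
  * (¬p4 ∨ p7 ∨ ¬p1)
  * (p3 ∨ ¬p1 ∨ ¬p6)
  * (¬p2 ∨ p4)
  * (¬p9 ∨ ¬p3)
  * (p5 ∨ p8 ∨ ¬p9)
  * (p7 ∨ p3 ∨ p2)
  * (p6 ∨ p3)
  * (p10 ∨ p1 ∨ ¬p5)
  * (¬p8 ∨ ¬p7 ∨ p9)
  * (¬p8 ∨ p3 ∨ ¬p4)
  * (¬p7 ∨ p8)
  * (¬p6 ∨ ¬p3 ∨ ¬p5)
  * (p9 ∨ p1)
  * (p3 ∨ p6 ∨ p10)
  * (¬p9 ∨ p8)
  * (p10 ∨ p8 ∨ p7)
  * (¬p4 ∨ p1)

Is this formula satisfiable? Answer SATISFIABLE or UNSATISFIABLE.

UNSATISFIABLE

p3 = True:
  propagation gives p9=False, p1=False; an empty clause results — contradiction.
p3 = False:
  propagation gives p6=True, p10=True, p1=False, p9=True; an empty clause results — contradiction.
Every branch closes, so no satisfying assignment exists.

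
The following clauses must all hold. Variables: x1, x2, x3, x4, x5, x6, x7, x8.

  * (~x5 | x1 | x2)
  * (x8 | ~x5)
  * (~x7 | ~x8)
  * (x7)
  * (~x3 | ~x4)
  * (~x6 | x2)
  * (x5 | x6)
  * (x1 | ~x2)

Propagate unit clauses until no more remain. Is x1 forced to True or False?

True

(x7) is a unit clause: x7 = True.
(~x8 | ~x7) with x7 = True leaves only ~x8, so x8 = False.
From (~x5 | x8) and x8 = False: x5 = False.
From (x5 | x6) and x5 = False: x6 = True.
(x2 | ~x6) with x6 = True leaves only x2, so x2 = True.
From (x1 | ~x2) and x2 = True: x1 = True.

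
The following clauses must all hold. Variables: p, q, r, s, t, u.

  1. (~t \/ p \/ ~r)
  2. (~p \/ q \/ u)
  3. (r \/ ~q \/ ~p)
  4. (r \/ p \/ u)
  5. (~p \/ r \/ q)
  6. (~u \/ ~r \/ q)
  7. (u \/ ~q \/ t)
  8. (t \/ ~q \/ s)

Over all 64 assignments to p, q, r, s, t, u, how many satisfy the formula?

15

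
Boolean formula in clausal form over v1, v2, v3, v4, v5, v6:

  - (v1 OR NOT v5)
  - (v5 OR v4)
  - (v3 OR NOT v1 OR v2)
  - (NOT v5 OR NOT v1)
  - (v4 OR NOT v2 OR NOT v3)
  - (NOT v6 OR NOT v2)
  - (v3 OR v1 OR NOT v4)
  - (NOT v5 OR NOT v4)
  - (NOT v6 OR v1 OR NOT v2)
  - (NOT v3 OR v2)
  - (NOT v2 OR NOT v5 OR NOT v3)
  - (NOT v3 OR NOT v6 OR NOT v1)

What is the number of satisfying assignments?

3

The models are:
  v1=0 v2=1 v3=1 v4=1 v5=0 v6=0
  v1=1 v2=1 v3=0 v4=1 v5=0 v6=0
  v1=1 v2=1 v3=1 v4=1 v5=0 v6=0
That's 3 in total.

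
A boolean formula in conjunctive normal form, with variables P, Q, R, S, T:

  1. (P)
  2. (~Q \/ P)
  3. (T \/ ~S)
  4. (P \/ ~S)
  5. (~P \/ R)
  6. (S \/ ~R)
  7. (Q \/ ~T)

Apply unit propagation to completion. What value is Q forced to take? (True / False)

(P) is a unit clause: P = True.
From (~P \/ R) and P = True: R = True.
In (S \/ ~R), ~R is now false; S must hold, so S = True.
(~S \/ T): since S = True, the clause reduces to (T). T = True.
(~T \/ Q): since T = True, the clause reduces to (Q). Q = True.

True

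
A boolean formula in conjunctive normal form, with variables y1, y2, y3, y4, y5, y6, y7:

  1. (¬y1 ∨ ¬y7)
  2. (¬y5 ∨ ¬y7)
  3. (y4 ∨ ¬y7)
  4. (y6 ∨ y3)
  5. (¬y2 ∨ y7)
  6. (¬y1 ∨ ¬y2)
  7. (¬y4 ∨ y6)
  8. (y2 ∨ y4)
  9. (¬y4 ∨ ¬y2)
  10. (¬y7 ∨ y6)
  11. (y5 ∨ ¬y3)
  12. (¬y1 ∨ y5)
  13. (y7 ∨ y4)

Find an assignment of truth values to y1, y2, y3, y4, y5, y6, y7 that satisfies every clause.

y1 = True, y2 = False, y3 = False, y4 = True, y5 = True, y6 = True, y7 = False

Pure literal: y6 appears only positively; assign y6 = True.
Set y1 = True and propagate.
  then y7 is forced to False.
  then y2 is forced to False.
  then y4 is forced to True.
  then y5 is forced to True.
y3 is now unconstrained; take y3 = False.
Check each clause:
  1. (¬y7 ∨ ¬y1) — ¬y7 is true.
  2. (¬y5 ∨ ¬y7) — ¬y7 is true.
  3. (¬y7 ∨ y4) — ¬y7 is true.
  4. (y3 ∨ y6) — y6 is true.
  5. (y7 ∨ ¬y2) — ¬y2 is true.
  6. (¬y1 ∨ ¬y2) — ¬y2 is true.
  7. (¬y4 ∨ y6) — y6 is true.
  8. (y4 ∨ y2) — y4 is true.
  9. (¬y4 ∨ ¬y2) — ¬y2 is true.
  10. (y6 ∨ ¬y7) — ¬y7 is true.
  11. (y5 ∨ ¬y3) — ¬y3 is true.
  12. (y5 ∨ ¬y1) — y5 is true.
  13. (y7 ∨ y4) — y4 is true.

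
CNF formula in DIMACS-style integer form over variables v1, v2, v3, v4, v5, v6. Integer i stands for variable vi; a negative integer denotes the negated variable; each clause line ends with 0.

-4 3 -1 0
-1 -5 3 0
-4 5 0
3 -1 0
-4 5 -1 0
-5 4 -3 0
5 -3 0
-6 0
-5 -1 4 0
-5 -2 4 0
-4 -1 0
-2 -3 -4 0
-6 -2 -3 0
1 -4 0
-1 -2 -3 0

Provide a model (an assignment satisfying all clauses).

v1=0, v2=1, v3=0, v4=0, v5=0, v6=0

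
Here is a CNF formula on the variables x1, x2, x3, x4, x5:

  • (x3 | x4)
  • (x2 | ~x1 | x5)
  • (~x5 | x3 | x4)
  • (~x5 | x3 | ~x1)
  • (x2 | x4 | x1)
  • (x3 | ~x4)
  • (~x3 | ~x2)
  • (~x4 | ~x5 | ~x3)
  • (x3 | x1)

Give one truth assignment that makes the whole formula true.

x1 = False, x2 = False, x3 = True, x4 = True, x5 = False

Set x1 = False and propagate.
  then x3 is forced to True.
  then x2 is forced to False.
  then x4 is forced to True.
  then x5 is forced to False.
Every clause has at least one true literal under this assignment.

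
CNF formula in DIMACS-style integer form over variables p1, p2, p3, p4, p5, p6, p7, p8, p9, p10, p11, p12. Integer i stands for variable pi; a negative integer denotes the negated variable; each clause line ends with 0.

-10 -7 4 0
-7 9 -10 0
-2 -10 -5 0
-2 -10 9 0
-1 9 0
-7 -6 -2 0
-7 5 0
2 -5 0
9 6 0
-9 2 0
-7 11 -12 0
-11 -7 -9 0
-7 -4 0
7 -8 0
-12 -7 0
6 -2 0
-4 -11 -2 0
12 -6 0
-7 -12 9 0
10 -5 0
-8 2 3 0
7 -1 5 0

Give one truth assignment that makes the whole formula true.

p1 = F, p2 = T, p3 = T, p4 = T, p5 = F, p6 = T, p7 = F, p8 = F, p9 = T, p10 = T, p11 = F, p12 = T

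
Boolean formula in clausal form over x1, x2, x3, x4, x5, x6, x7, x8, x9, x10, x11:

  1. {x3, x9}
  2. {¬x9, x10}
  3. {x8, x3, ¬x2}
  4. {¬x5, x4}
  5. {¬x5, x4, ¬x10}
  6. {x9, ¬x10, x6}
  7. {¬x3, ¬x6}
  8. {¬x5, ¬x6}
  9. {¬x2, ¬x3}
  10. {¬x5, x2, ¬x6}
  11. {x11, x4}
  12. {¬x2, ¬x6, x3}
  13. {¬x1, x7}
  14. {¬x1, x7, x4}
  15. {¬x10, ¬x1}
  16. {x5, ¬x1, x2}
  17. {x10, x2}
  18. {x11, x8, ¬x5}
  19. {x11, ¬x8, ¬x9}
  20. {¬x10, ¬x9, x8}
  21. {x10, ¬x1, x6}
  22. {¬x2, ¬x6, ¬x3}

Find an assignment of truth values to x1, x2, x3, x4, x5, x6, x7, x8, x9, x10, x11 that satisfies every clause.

x1 occurs only negated in the remaining clauses — set x1 = False.
Pure literal: x7 appears only positively; assign x7 = True.
Branch on x2: take x2 = False.
  then x10 is forced to True.
Branch on x3: take x3 = False.
  then x9 is forced to True.
  then x8 is forced to True.
  then x11 is forced to True.
The remaining clauses are satisfied by x4 = False, x5 = False, x6 = False.

x1=False, x2=False, x3=False, x4=False, x5=False, x6=False, x7=True, x8=True, x9=True, x10=True, x11=True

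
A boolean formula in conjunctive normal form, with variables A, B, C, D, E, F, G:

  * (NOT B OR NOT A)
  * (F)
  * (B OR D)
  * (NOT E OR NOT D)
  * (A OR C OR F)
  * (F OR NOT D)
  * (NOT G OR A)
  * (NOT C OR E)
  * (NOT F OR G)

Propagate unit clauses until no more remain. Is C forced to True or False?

(F) stands alone — F = True.
From (NOT F OR G) and F = True: G = True.
From (NOT G OR A) and G = True: A = True.
(NOT A OR NOT B) with A = True leaves only NOT B, so B = False.
In (D OR B), B is now false; D must hold, so D = True.
(NOT E OR NOT D): since D = True, the clause reduces to (NOT E). E = False.
From (E OR NOT C) and E = False: C = False.

False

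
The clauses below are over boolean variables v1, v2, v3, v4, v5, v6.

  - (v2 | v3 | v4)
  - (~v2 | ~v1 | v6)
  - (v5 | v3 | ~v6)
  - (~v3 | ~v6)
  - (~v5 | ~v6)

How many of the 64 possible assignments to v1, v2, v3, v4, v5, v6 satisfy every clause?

20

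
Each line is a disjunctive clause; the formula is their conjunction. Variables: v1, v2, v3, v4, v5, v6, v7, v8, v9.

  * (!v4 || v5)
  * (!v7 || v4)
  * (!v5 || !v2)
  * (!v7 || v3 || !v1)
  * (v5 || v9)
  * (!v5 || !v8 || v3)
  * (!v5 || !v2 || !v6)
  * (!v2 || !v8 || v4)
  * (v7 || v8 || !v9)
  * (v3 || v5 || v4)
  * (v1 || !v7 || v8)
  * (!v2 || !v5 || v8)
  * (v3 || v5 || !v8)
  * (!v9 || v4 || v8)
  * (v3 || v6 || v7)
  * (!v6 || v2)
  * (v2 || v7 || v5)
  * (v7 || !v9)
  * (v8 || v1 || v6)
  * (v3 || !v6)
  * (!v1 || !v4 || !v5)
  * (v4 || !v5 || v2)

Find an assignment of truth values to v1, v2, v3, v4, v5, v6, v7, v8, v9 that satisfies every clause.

v1=False, v2=False, v3=True, v4=True, v5=True, v6=False, v7=True, v8=True, v9=False

Check each clause:
  1. (!v4 || v5) — v5 is true.
  2. (!v7 || v4) — v4 is true.
  3. (!v2 || !v5) — !v2 is true.
  4. (v3 || !v1 || !v7) — v3 is true.
  5. (v9 || v5) — v5 is true.
  6. (v3 || !v8 || !v5) — v3 is true.
  7. (!v2 || !v5 || !v6) — !v6 is true.
  8. (!v8 || !v2 || v4) — v4 is true.
  9. (v8 || v7 || !v9) — v8 is true.
  10. (v4 || v5 || v3) — v3 is true.
  11. (v8 || v1 || !v7) — v8 is true.
  12. (!v5 || v8 || !v2) — v8 is true.
  13. (!v8 || v5 || v3) — v3 is true.
  14. (!v9 || v4 || v8) — v8 is true.
  15. (v3 || v6 || v7) — v3 is true.
  16. (!v6 || v2) — !v6 is true.
  17. (v7 || v2 || v5) — v5 is true.
  18. (!v9 || v7) — !v9 is true.
  19. (v8 || v6 || v1) — v8 is true.
  20. (!v6 || v3) — !v6 is true.
  21. (!v4 || !v1 || !v5) — !v1 is true.
  22. (!v5 || v4 || v2) — v4 is true.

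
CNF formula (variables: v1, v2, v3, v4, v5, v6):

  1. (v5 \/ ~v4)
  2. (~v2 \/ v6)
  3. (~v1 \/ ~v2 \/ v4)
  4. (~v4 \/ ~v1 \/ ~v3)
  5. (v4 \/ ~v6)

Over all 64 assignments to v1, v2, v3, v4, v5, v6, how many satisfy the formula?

Case analysis on v4 and v1:
  v4=1, v1=1: remaining (v2,v3,v5,v6) ∈ {(0,0,1,0); (0,0,1,1); (1,0,1,1)} — 3.
  v4=1, v1=0: v3 free; 3 ways for (v2,v5,v6) × 2^1 = 6.
  v4=0, v1=1: remaining (v2,v3,v5,v6) ∈ {(0,0,0,0); (0,0,1,0); (0,1,0,0); (0,1,1,0)} — 4.
  v4=0, v1=0: remaining (v2,v3,v5,v6) ∈ {(0,0,0,0); (0,0,1,0); (0,1,0,0); (0,1,1,0)} — 4.
Total: 3 + 6 + 4 + 4 = 17.

17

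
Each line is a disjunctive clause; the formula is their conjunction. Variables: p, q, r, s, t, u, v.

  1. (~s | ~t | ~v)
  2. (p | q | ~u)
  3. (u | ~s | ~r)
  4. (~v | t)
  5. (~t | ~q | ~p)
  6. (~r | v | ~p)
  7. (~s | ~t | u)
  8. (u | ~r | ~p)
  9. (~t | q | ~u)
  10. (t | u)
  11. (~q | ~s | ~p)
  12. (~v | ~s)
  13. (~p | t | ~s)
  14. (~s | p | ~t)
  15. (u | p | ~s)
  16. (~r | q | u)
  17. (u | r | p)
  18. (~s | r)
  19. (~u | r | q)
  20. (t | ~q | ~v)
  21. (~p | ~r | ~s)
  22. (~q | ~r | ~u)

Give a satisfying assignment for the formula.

p = F  q = T  r = F  s = F  t = T  u = T  v = F

s occurs only negated in the remaining clauses — set s = False.
Try p = False.
For the remaining variables, q = True, r = False, t = True, u = True, v = False works.
Check each clause:
  1. (~v | ~t | ~s) — ~v is true.
  2. (~u | q | p) — q is true.
  3. (~r | ~s | u) — ~s is true.
  4. (t | ~v) — ~v is true.
  5. (~t | ~q | ~p) — ~p is true.
  6. (v | ~p | ~r) — ~r is true.
  7. (u | ~s | ~t) — ~s is true.
  8. (~r | u | ~p) — ~r is true.
  9. (~u | q | ~t) — q is true.
  10. (t | u) — t is true.
  11. (~s | ~p | ~q) — ~s is true.
  12. (~s | ~v) — ~v is true.
  13. (~s | ~p | t) — ~s is true.
  14. (p | ~t | ~s) — ~s is true.
  15. (u | ~s | p) — ~s is true.
  16. (u | q | ~r) — q is true.
  17. (r | u | p) — u is true.
  18. (r | ~s) — ~s is true.
  19. (q | r | ~u) — q is true.
  20. (~v | t | ~q) — ~v is true.
  21. (~r | ~s | ~p) — ~s is true.
  22. (~u | ~r | ~q) — ~r is true.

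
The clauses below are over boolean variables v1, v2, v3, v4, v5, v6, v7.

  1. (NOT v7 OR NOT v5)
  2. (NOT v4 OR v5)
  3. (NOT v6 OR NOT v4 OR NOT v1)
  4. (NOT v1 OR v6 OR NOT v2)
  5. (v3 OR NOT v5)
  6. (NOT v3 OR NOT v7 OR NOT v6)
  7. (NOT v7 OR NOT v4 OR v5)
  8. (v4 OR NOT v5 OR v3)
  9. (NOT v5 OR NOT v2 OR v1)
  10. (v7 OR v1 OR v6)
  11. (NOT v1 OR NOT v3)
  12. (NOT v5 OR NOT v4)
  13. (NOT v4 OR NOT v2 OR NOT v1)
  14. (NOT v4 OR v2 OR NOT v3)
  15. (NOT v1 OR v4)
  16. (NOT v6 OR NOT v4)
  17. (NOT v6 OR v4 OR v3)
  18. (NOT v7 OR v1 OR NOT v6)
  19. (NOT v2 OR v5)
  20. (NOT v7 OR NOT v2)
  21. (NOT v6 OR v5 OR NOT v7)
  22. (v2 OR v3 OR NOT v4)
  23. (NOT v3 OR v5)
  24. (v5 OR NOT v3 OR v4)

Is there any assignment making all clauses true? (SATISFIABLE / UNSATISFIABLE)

SATISFIABLE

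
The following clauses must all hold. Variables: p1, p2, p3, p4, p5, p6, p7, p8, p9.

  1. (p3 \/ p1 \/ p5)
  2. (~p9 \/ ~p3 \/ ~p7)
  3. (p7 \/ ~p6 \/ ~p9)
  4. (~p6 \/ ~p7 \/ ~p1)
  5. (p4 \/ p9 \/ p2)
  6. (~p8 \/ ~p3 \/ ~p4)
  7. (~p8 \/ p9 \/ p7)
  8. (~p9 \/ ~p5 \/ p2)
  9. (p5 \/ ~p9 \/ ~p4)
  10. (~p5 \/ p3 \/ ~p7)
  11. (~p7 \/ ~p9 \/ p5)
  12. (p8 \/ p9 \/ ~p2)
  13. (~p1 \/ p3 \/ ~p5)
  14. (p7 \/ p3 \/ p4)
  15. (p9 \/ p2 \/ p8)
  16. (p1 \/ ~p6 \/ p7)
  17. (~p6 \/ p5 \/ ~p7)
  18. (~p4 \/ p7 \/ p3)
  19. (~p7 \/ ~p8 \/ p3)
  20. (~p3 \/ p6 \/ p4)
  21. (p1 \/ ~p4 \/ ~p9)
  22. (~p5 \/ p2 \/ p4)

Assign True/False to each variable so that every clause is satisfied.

Try p1 = False.
Set p2 = True and propagate.
The remaining clauses are satisfied by p3 = True, p4 = False, p5 = True, p6 = True, p7 = True, p8 = True, p9 = False.

p1=False, p2=True, p3=True, p4=False, p5=True, p6=True, p7=True, p8=True, p9=False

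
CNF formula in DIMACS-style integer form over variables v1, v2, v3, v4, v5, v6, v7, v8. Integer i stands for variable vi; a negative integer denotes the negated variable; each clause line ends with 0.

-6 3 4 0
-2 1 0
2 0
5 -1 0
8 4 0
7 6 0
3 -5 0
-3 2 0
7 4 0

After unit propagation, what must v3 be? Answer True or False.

(v2) stands alone — v2 = True.
From (v1 \/ ~v2) and v2 = True: v1 = True.
(v5 \/ ~v1) with v1 = True leaves only v5, so v5 = True.
In (v3 \/ ~v5), ~v5 is now false; v3 must hold, so v3 = True.

True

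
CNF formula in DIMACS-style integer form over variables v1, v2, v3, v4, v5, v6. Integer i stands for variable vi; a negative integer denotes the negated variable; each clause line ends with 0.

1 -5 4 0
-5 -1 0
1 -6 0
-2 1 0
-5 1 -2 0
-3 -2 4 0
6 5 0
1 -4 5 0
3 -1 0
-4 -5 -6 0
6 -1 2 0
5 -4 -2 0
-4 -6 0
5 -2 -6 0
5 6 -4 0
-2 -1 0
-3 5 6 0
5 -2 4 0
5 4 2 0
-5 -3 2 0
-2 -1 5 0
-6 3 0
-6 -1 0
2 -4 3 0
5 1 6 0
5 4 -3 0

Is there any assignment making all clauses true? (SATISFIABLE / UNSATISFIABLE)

UNSATISFIABLE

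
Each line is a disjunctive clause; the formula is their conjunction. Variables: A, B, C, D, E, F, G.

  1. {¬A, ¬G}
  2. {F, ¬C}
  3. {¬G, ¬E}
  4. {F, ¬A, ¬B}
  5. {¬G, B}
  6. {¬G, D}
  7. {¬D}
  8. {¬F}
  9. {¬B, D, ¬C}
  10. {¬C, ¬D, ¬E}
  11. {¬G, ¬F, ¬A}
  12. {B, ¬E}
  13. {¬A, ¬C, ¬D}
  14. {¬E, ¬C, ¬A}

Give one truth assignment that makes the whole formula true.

The clause (¬D) is unit: D must be False.
(¬G) is a unit clause, so G = False.
Unit propagation: (¬F) forces F = False.
(¬C) is a unit clause, so C = False.
E occurs only negated in the remaining clauses — set E = False.
Branch on A: take A = True.
  then B is forced to False.
Check each clause:
  1. {¬A, ¬G} — ¬G is true.
  2. {¬C, F} — ¬C is true.
  3. {¬E, ¬G} — ¬G is true.
  4. {¬A, F, ¬B} — ¬B is true.
  5. {B, ¬G} — ¬G is true.
  6. {¬G, D} — ¬G is true.
  7. {¬D} — ¬D is true.
  8. {¬F} — ¬F is true.
  9. {¬C, ¬B, D} — ¬C is true.
  10. {¬D, ¬C, ¬E} — ¬E is true.
  11. {¬F, ¬A, ¬G} — ¬G is true.
  12. {¬E, B} — ¬E is true.
  13. {¬A, ¬C, ¬D} — ¬D is true.
  14. {¬E, ¬A, ¬C} — ¬E is true.

A=True, B=False, C=False, D=False, E=False, F=False, G=False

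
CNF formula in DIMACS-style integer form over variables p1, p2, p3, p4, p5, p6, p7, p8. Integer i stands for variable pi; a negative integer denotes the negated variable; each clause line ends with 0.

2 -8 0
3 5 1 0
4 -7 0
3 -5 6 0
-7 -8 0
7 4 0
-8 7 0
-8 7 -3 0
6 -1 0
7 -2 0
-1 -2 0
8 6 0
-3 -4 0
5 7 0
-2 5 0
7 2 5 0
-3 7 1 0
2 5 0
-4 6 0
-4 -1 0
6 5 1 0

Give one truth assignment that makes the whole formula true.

p1 = F  p2 = F  p3 = F  p4 = T  p5 = T  p6 = T  p7 = T  p8 = F

Check each clause:
  1. (p2 \/ ~p8) — ~p8 is true.
  2. (p5 \/ p1 \/ p3) — p5 is true.
  3. (p4 \/ ~p7) — p4 is true.
  4. (p3 \/ p6 \/ ~p5) — p6 is true.
  5. (~p7 \/ ~p8) — ~p8 is true.
  6. (p4 \/ p7) — p4 is true.
  7. (p7 \/ ~p8) — ~p8 is true.
  8. (p7 \/ ~p3 \/ ~p8) — ~p8 is true.
  9. (~p1 \/ p6) — ~p1 is true.
  10. (~p2 \/ p7) — ~p2 is true.
  11. (~p2 \/ ~p1) — ~p2 is true.
  12. (p8 \/ p6) — p6 is true.
  13. (~p3 \/ ~p4) — ~p3 is true.
  14. (p7 \/ p5) — p5 is true.
  15. (~p2 \/ p5) — p5 is true.
  16. (p2 \/ p7 \/ p5) — p5 is true.
  17. (p1 \/ p7 \/ ~p3) — ~p3 is true.
  18. (p2 \/ p5) — p5 is true.
  19. (p6 \/ ~p4) — p6 is true.
  20. (~p4 \/ ~p1) — ~p1 is true.
  21. (p6 \/ p1 \/ p5) — p5 is true.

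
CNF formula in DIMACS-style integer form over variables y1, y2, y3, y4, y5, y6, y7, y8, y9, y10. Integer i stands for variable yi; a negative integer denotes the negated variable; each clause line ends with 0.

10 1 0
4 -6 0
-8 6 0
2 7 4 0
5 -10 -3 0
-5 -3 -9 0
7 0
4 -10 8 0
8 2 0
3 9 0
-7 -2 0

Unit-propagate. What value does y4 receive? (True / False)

(y7) is a unit clause: y7 = True.
(~y7 \/ ~y2): since y7 = True, the clause reduces to (~y2). y2 = False.
(y2 \/ y8): since y2 = False, the clause reduces to (y8). y8 = True.
From (y6 \/ ~y8) and y8 = True: y6 = True.
(y4 \/ ~y6): since y6 = True, the clause reduces to (y4). y4 = True.

True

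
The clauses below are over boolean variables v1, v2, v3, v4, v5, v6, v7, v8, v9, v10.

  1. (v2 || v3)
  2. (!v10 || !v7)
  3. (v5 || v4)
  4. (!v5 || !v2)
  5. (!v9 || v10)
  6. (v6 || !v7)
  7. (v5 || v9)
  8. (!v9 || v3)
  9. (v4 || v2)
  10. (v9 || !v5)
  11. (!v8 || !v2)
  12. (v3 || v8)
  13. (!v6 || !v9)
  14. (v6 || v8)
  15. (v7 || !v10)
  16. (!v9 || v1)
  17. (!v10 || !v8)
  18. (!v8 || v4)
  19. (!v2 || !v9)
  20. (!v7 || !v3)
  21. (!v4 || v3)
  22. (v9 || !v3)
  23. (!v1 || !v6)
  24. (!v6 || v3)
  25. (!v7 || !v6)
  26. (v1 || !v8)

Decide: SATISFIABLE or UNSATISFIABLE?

v9 = True:
  propagation gives v10=True, v7=False; an empty clause results — contradiction.
v9 = False:
  propagation gives v5=True; an empty clause results — contradiction.
Every branch closes, so no satisfying assignment exists.

UNSATISFIABLE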